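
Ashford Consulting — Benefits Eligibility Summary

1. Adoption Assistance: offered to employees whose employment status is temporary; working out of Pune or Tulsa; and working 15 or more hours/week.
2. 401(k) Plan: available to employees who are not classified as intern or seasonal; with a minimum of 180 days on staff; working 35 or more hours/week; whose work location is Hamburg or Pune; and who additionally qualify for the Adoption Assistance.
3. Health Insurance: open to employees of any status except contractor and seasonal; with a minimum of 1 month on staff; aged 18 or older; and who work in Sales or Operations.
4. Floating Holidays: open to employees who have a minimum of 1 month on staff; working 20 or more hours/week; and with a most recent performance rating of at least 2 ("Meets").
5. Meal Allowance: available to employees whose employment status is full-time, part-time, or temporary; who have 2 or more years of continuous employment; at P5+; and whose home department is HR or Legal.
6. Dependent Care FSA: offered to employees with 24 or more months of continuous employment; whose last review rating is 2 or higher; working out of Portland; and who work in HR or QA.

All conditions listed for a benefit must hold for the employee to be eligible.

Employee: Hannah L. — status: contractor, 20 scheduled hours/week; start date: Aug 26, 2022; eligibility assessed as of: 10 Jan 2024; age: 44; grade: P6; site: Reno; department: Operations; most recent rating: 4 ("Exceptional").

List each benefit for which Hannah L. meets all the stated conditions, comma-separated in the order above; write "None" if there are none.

Service from Aug 26, 2022 to 10 Jan 2024: 502 days.
Adoption Assistance — status contractor ✗ (requires temporary) → not eligible.
401(k) Plan — status contractor ✓ (not excluded); service 502 days ≥ 180 days ✓; 20 hrs/wk < 35 ✗ → not eligible.
Health Insurance — status contractor ✗ (excluded) → not eligible.
Floating Holidays — service 502 days ≥ 1 month (≈30 days) ✓; 20 hrs/wk ≥ 20 ✓; rating 4 ≥ 2 ✓ → eligible.
Meal Allowance — status contractor ✗ (requires full-time, part-time, or temporary) → not eligible.
Dependent Care FSA — service 502 days < 24 months (≈720 days) ✗ → not eligible.

Floating Holidays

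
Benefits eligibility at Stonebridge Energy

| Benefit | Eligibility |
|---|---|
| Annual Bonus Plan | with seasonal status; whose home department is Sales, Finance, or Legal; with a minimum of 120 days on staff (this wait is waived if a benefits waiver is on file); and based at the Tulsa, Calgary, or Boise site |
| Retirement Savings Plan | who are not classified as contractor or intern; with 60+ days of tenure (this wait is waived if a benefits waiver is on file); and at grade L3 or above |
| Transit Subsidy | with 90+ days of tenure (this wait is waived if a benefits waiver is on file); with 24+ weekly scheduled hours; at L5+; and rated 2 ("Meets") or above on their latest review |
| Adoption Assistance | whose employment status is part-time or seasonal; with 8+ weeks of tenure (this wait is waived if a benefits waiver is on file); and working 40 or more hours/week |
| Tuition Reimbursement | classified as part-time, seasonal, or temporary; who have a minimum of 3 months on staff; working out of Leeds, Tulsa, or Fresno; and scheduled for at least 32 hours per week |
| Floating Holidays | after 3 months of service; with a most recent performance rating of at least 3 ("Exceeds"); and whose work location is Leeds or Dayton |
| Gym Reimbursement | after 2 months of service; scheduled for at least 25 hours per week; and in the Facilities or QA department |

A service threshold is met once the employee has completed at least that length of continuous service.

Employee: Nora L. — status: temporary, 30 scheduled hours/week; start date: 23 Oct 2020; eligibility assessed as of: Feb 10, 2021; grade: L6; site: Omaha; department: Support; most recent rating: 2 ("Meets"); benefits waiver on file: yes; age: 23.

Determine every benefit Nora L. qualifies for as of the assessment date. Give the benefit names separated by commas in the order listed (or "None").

Retirement Savings Plan, Transit Subsidy

Service from 23 Oct 2020 to Feb 10, 2021: 110 days.
Annual Bonus Plan — status temporary ✗ (requires seasonal) → not eligible.
Retirement Savings Plan — status temporary ✓ (not excluded); benefits waiver on file ✓; grade L6 ≥ L3 ✓ → eligible.
Transit Subsidy — benefits waiver on file ✓; 30 hrs/wk ≥ 24 ✓; grade L6 ≥ L5 ✓; rating 2 ≥ 2 ✓ → eligible.
Adoption Assistance — status temporary ✗ (requires part-time or seasonal) → not eligible.
Tuition Reimbursement — status temporary ✓; service 110 days ≥ 3 months (≈90 days) ✓; site Omaha ✗ (not Leeds, Tulsa, or Fresno) → not eligible.
Floating Holidays — service 110 days ≥ 3 months (≈90 days) ✓; rating 2 < 3 ✗ → not eligible.
Gym Reimbursement — service 110 days ≥ 2 months (≈60 days) ✓; 30 hrs/wk ≥ 25 ✓; dept Support ✗ → not eligible.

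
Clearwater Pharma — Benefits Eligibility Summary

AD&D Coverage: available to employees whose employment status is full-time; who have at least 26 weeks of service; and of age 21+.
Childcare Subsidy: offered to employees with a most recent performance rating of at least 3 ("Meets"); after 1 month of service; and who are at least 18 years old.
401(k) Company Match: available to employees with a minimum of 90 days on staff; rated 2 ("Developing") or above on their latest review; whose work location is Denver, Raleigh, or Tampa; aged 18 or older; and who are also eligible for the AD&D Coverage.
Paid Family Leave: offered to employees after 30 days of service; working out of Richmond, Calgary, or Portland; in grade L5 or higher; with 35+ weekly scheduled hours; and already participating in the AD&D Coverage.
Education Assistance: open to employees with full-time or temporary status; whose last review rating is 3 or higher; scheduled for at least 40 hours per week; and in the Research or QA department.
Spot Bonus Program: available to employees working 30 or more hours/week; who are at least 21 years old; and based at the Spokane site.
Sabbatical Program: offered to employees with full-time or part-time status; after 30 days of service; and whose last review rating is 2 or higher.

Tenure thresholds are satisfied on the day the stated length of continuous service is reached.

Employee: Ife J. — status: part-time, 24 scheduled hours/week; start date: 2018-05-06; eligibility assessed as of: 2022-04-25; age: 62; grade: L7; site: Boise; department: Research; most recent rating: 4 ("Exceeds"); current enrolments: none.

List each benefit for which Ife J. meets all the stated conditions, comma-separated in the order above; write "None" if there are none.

Service from 2018-05-06 to 2022-04-25: 1450 days.
AD&D Coverage — status part-time ✗ (requires full-time) → not eligible.
Childcare Subsidy — rating 4 ≥ 3 ✓; service 1450 days ≥ 1 month (≈30 days) ✓; age 62 ≥ 18 ✓ → eligible.
401(k) Company Match — service 1450 days ≥ 90 days ✓; rating 4 ≥ 2 ✓; site Boise ✗ (not Denver, Raleigh, or Tampa) → not eligible.
Paid Family Leave — service 1450 days ≥ 30 days ✓; site Boise ✗ (not Richmond, Calgary, or Portland) → not eligible.
Education Assistance — status part-time ✗ (requires full-time or temporary) → not eligible.
Spot Bonus Program — 24 hrs/wk < 30 ✗ → not eligible.
Sabbatical Program — status part-time ✓; service 1450 days ≥ 30 days ✓; rating 4 ≥ 2 ✓ → eligible.

Childcare Subsidy, Sabbatical Program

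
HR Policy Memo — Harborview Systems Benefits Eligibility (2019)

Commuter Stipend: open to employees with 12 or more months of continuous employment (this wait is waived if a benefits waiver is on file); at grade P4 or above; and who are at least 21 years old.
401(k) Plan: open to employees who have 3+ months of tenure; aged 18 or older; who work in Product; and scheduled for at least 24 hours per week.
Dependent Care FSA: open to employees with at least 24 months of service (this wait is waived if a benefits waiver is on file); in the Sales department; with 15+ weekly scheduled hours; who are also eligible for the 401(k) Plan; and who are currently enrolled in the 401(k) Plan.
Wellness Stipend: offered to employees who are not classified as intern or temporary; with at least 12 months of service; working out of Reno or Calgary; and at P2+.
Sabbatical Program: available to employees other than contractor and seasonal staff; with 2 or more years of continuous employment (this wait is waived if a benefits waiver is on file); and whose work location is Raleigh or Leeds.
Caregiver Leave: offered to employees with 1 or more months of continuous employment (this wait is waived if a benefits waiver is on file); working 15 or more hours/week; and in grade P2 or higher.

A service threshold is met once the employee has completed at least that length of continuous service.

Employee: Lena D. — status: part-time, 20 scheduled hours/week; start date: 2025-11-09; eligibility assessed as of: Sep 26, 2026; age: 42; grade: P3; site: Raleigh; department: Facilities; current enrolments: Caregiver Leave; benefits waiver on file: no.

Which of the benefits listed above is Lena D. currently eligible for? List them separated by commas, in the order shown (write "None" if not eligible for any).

Caregiver Leave

Service from 2025-11-09 to Sep 26, 2026: 321 days.
Commuter Stipend — no waiver, service 321 days < 12 months (≈360 days) ✗ → not eligible.
401(k) Plan — service 321 days ≥ 3 months (≈90 days) ✓; age 42 ≥ 18 ✓; dept Facilities ✗ → not eligible.
Dependent Care FSA — no waiver, service 321 days < 24 months (≈720 days) ✗ → not eligible.
Wellness Stipend — status part-time ✓ (not excluded); service 321 days < 12 months (≈360 days) ✗ → not eligible.
Sabbatical Program — status part-time ✓ (not excluded); no waiver, service 321 days < 2 years (≈730 days) ✗ → not eligible.
Caregiver Leave — no waiver, service 321 days ≥ 1 month (≈30 days) ✓; 20 hrs/wk ≥ 15 ✓; grade P3 ≥ P2 ✓ → eligible.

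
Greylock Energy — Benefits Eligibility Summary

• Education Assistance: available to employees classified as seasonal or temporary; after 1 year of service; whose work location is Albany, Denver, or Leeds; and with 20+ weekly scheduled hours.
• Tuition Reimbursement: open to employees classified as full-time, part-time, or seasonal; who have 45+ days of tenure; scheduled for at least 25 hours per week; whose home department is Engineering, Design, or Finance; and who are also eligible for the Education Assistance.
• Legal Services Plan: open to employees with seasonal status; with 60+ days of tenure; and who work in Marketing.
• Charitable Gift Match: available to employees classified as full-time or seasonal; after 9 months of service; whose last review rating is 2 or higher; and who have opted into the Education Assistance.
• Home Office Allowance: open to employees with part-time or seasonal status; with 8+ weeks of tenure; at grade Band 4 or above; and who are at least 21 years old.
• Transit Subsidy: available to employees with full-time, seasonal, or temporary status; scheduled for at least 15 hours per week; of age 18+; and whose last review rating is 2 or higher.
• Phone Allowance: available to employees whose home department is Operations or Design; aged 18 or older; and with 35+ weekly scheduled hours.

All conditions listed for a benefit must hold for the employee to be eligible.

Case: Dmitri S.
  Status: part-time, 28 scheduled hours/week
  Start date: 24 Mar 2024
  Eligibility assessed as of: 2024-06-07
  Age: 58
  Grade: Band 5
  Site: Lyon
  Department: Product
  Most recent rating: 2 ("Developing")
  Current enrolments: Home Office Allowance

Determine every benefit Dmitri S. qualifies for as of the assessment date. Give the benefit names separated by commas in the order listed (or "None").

Service from 24 Mar 2024 to 2024-06-07: 75 days.
Education Assistance — status part-time ✗ (requires seasonal or temporary) → not eligible.
Tuition Reimbursement — status part-time ✓; service 75 days ≥ 45 days ✓; 28 hrs/wk ≥ 25 ✓; dept Product ✗ → not eligible.
Legal Services Plan — status part-time ✗ (requires seasonal) → not eligible.
Charitable Gift Match — status part-time ✗ (requires full-time or seasonal) → not eligible.
Home Office Allowance — status part-time ✓; service 75 days ≥ 8 weeks (≈56 days) ✓; grade Band 5 ≥ Band 4 ✓; age 58 ≥ 21 ✓ → eligible.
Transit Subsidy — status part-time ✗ (requires full-time, seasonal, or temporary) → not eligible.
Phone Allowance — dept Product ✗ → not eligible.

Home Office Allowance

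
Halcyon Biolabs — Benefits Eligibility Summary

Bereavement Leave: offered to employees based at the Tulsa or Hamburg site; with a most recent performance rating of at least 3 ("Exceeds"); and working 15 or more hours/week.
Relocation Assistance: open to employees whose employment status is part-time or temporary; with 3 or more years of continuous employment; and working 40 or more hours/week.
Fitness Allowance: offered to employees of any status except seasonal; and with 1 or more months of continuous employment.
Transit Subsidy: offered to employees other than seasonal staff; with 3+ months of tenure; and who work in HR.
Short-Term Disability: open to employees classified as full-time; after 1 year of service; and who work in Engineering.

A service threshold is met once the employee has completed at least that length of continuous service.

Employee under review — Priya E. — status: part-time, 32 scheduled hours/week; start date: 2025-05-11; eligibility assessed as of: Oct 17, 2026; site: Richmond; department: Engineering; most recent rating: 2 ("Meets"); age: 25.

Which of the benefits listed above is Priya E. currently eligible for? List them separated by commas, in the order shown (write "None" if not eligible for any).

Fitness Allowance

Service from 2025-05-11 to Oct 17, 2026: 524 days.
Bereavement Leave — site Richmond ✗ (not Tulsa or Hamburg) → not eligible.
Relocation Assistance — status part-time ✓; service 524 days < 3 years (≈1095 days) ✗ → not eligible.
Fitness Allowance — status part-time ✓ (not excluded); service 524 days ≥ 1 month (≈30 days) ✓ → eligible.
Transit Subsidy — status part-time ✓ (not excluded); service 524 days ≥ 3 months (≈90 days) ✓; dept Engineering ✗ → not eligible.
Short-Term Disability — status part-time ✗ (requires full-time) → not eligible.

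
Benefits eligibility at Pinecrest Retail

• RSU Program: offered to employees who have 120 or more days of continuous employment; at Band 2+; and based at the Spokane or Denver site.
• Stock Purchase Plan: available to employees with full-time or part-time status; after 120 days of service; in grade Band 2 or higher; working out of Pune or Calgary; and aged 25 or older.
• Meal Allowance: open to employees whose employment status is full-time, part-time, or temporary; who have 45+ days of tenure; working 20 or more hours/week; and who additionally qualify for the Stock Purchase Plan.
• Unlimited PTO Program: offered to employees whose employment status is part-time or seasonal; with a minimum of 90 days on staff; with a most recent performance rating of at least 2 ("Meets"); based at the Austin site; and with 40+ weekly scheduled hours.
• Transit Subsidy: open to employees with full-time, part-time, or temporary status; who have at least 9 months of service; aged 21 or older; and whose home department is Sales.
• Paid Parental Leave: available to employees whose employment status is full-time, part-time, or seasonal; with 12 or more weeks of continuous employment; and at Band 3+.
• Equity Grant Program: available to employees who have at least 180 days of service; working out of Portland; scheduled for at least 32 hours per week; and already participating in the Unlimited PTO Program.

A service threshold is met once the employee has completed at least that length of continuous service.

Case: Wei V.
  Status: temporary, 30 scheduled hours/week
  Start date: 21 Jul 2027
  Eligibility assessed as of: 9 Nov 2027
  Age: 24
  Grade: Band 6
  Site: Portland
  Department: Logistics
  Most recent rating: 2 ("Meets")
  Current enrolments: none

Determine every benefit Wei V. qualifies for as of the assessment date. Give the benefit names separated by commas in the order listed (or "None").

None

Service from 21 Jul 2027 to 9 Nov 2027: 111 days.
RSU Program — service 111 days < 120 days ✗ → not eligible.
Stock Purchase Plan — status temporary ✗ (requires full-time or part-time) → not eligible.
Meal Allowance — status temporary ✓; service 111 days ≥ 45 days ✓; 30 hrs/wk ≥ 20 ✓; not eligible for Stock Purchase Plan ✗ → not eligible.
Unlimited PTO Program — status temporary ✗ (requires part-time or seasonal) → not eligible.
Transit Subsidy — status temporary ✓; service 111 days < 9 months (≈270 days) ✗ → not eligible.
Paid Parental Leave — status temporary ✗ (requires full-time, part-time, or seasonal) → not eligible.
Equity Grant Program — service 111 days < 180 days ✗ → not eligible.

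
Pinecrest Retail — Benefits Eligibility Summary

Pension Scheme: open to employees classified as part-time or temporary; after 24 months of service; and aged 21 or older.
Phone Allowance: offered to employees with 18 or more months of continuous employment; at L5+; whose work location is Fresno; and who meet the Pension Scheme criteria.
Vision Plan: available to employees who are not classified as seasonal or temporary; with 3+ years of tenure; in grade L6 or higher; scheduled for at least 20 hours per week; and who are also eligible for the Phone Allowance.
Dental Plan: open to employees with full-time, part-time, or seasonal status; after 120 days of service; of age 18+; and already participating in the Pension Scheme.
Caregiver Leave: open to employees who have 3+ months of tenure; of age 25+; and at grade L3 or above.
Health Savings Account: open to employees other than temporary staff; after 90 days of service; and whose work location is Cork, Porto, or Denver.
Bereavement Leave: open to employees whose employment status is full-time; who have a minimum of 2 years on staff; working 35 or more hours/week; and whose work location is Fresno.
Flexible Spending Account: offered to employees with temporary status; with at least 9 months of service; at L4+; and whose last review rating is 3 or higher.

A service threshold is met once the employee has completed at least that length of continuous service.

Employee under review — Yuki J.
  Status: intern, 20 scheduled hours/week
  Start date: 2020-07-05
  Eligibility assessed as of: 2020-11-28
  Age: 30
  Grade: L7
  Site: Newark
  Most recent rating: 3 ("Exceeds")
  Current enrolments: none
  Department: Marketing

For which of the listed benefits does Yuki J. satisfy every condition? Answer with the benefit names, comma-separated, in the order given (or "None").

Caregiver Leave

Service from 2020-07-05 to 2020-11-28: 146 days.
Pension Scheme — status intern ✗ (requires part-time or temporary) → not eligible.
Phone Allowance — service 146 days < 18 months (≈540 days) ✗ → not eligible.
Vision Plan — status intern ✓ (not excluded); service 146 days < 3 years (≈1095 days) ✗ → not eligible.
Dental Plan — status intern ✗ (requires full-time, part-time, or seasonal) → not eligible.
Caregiver Leave — service 146 days ≥ 3 months (≈90 days) ✓; age 30 ≥ 25 ✓; grade L7 ≥ L3 ✓ → eligible.
Health Savings Account — status intern ✓ (not excluded); service 146 days ≥ 90 days ✓; site Newark ✗ (not Cork, Porto, or Denver) → not eligible.
Bereavement Leave — status intern ✗ (requires full-time) → not eligible.
Flexible Spending Account — status intern ✗ (requires temporary) → not eligible.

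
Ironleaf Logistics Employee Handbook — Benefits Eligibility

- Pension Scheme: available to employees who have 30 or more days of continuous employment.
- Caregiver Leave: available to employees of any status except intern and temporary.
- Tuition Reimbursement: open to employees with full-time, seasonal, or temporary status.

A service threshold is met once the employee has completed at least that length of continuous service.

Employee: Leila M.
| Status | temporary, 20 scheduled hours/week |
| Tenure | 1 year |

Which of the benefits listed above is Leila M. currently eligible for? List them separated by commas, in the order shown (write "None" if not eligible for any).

Pension Scheme, Tuition Reimbursement

Pension Scheme — service 1 year ≥ 30 days ✓ → eligible.
Caregiver Leave — status temporary ✗ (excluded) → not eligible.
Tuition Reimbursement — status temporary ✓ → eligible.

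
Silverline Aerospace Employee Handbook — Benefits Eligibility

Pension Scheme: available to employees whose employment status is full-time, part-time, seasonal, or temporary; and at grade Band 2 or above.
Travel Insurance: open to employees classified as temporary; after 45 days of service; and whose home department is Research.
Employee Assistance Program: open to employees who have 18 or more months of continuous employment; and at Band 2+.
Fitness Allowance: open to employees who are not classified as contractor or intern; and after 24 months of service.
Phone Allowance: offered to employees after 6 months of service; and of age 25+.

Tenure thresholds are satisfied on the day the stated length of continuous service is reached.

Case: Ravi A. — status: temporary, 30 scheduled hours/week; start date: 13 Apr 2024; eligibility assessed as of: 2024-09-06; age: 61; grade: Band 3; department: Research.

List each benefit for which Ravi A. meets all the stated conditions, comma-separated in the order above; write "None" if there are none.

Service from 13 Apr 2024 to 2024-09-06: 146 days.
Pension Scheme — status temporary ✓; grade Band 3 ≥ Band 2 ✓ → eligible.
Travel Insurance — status temporary ✓; service 146 days ≥ 45 days ✓; dept Research ✓ → eligible.
Employee Assistance Program — service 146 days < 18 months (≈540 days) ✗ → not eligible.
Fitness Allowance — status temporary ✓ (not excluded); service 146 days < 24 months (≈720 days) ✗ → not eligible.
Phone Allowance — service 146 days < 6 months (≈180 days) ✗ → not eligible.

Pension Scheme, Travel Insurance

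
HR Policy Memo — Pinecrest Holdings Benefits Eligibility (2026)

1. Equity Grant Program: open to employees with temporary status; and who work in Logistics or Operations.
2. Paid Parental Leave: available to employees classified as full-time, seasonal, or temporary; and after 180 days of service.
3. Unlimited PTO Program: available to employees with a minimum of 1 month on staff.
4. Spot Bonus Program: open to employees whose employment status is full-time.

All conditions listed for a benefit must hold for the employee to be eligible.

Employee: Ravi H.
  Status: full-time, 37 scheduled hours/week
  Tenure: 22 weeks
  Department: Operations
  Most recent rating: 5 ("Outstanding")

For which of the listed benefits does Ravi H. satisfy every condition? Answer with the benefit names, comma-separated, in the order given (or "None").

Unlimited PTO Program, Spot Bonus Program

Equity Grant Program — status full-time ✗ (requires temporary) → not eligible.
Paid Parental Leave — status full-time ✓; service 22 weeks < 180 days ✗ → not eligible.
Unlimited PTO Program — service 22 weeks ≥ 1 month (≈30 days) ✓ → eligible.
Spot Bonus Program — status full-time ✓ → eligible.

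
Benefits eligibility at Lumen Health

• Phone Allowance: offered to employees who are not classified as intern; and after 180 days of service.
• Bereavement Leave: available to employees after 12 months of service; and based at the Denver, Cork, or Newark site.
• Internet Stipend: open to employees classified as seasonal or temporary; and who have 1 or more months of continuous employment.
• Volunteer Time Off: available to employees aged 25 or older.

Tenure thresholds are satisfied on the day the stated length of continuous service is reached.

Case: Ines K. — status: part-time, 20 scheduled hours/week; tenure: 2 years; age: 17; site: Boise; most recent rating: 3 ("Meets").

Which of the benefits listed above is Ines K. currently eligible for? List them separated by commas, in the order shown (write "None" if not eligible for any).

Phone Allowance

Phone Allowance — status part-time ✓ (not excluded); service 2 years ≥ 180 days ✓ → eligible.
Bereavement Leave — service 2 years ≥ 12 months (≈360 days) ✓; site Boise ✗ (not Denver, Cork, or Newark) → not eligible.
Internet Stipend — status part-time ✗ (requires seasonal or temporary) → not eligible.
Volunteer Time Off — age 17 < 25 ✗ → not eligible.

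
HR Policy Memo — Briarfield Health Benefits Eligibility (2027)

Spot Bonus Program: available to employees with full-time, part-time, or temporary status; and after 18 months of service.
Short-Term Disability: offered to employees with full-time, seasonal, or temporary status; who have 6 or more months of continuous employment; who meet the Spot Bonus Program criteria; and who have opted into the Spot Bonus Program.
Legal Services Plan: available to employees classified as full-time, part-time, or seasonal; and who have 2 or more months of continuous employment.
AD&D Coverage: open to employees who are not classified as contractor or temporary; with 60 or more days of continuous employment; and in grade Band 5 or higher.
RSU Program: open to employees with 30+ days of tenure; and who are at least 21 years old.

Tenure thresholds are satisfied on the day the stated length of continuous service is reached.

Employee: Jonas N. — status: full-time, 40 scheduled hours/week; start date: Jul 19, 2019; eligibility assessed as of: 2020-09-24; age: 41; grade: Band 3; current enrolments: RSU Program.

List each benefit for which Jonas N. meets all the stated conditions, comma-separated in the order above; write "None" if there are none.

Service from Jul 19, 2019 to 2020-09-24: 433 days.
Spot Bonus Program — status full-time ✓; service 433 days < 18 months (≈540 days) ✗ → not eligible.
Short-Term Disability — status full-time ✓; service 433 days ≥ 6 months (≈180 days) ✓; not eligible for Spot Bonus Program ✗ → not eligible.
Legal Services Plan — status full-time ✓; service 433 days ≥ 2 months (≈60 days) ✓ → eligible.
AD&D Coverage — status full-time ✓ (not excluded); service 433 days ≥ 60 days ✓; grade Band 3 < Band 5 ✗ → not eligible.
RSU Program — service 433 days ≥ 30 days ✓; age 41 ≥ 21 ✓ → eligible.

Legal Services Plan, RSU Program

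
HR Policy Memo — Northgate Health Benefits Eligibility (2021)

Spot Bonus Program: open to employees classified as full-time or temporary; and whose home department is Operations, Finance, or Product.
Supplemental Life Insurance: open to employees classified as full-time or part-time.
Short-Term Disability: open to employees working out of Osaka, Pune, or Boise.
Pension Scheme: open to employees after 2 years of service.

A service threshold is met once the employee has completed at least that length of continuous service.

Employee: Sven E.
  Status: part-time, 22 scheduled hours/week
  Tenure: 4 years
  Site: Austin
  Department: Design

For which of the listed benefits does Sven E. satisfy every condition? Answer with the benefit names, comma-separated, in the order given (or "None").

Supplemental Life Insurance, Pension Scheme

Spot Bonus Program — status part-time ✗ (requires full-time or temporary) → not eligible.
Supplemental Life Insurance — status part-time ✓ → eligible.
Short-Term Disability — site Austin ✗ (not Osaka, Pune, or Boise) → not eligible.
Pension Scheme — service 4 years ≥ 2 years ✓ → eligible.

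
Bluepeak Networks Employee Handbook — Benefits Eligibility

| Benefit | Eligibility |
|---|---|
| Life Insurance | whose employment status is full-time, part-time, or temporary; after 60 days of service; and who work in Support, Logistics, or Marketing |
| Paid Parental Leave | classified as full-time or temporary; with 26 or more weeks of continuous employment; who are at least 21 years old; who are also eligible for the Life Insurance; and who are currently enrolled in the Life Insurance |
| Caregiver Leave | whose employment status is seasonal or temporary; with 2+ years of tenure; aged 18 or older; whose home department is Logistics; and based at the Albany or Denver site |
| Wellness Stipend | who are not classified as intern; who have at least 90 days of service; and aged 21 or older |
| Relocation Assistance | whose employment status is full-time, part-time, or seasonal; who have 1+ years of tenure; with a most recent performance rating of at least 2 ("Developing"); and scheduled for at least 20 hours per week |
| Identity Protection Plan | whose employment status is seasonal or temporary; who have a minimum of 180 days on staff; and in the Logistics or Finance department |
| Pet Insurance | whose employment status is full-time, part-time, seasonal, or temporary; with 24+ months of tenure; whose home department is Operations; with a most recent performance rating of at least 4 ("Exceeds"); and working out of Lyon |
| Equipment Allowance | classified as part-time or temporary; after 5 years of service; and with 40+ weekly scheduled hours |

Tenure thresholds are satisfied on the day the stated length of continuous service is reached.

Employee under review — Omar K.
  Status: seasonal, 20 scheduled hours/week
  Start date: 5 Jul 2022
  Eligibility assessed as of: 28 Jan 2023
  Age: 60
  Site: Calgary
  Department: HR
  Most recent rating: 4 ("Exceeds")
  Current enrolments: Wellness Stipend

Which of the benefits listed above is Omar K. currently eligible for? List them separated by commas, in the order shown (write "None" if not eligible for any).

Wellness Stipend

Service from 5 Jul 2022 to 28 Jan 2023: 207 days.
Life Insurance — status seasonal ✗ (requires full-time, part-time, or temporary) → not eligible.
Paid Parental Leave — status seasonal ✗ (requires full-time or temporary) → not eligible.
Caregiver Leave — status seasonal ✓; service 207 days < 2 years (≈730 days) ✗ → not eligible.
Wellness Stipend — status seasonal ✓ (not excluded); service 207 days ≥ 90 days ✓; age 60 ≥ 21 ✓ → eligible.
Relocation Assistance — status seasonal ✓; service 207 days < 1 year (≈365 days) ✗ → not eligible.
Identity Protection Plan — status seasonal ✓; service 207 days ≥ 180 days ✓; dept HR ✗ → not eligible.
Pet Insurance — status seasonal ✓; service 207 days < 24 months (≈720 days) ✗ → not eligible.
Equipment Allowance — status seasonal ✗ (requires part-time or temporary) → not eligible.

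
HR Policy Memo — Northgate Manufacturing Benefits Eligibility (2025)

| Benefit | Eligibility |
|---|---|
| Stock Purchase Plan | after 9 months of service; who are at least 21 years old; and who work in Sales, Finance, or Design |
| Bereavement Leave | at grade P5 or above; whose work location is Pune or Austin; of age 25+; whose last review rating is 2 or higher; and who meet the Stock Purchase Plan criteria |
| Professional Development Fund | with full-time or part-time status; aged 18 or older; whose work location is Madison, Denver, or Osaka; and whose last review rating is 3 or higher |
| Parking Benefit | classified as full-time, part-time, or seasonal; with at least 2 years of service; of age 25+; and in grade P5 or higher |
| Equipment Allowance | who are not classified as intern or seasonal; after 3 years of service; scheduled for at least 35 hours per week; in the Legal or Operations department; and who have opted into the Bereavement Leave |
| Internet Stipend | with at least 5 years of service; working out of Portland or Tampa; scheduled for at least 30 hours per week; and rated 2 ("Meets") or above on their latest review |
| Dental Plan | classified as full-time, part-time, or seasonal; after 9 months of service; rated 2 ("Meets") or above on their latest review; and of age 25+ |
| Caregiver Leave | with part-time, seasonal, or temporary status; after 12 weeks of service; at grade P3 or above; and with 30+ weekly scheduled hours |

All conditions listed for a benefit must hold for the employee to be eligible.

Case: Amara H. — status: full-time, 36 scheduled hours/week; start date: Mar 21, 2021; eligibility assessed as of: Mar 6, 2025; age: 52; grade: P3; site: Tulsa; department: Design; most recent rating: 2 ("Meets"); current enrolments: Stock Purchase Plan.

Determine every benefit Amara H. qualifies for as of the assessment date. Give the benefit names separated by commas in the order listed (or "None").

Stock Purchase Plan, Dental Plan

Service from Mar 21, 2021 to Mar 6, 2025: 1446 days.
Stock Purchase Plan — service 1446 days ≥ 9 months (≈270 days) ✓; age 52 ≥ 21 ✓; dept Design ✓ → eligible.
Bereavement Leave — grade P3 < P5 ✗ → not eligible.
Professional Development Fund — status full-time ✓; age 52 ≥ 18 ✓; site Tulsa ✗ (not Madison, Denver, or Osaka) → not eligible.
Parking Benefit — status full-time ✓; service 1446 days ≥ 2 years (≈730 days) ✓; age 52 ≥ 25 ✓; grade P3 < P5 ✗ → not eligible.
Equipment Allowance — status full-time ✓ (not excluded); service 1446 days ≥ 3 years (≈1095 days) ✓; 36 hrs/wk ≥ 35 ✓; dept Design ✗ → not eligible.
Internet Stipend — service 1446 days < 5 years (≈1825 days) ✗ → not eligible.
Dental Plan — status full-time ✓; service 1446 days ≥ 9 months (≈270 days) ✓; rating 2 ≥ 2 ✓; age 52 ≥ 25 ✓ → eligible.
Caregiver Leave — status full-time ✗ (requires part-time, seasonal, or temporary) → not eligible.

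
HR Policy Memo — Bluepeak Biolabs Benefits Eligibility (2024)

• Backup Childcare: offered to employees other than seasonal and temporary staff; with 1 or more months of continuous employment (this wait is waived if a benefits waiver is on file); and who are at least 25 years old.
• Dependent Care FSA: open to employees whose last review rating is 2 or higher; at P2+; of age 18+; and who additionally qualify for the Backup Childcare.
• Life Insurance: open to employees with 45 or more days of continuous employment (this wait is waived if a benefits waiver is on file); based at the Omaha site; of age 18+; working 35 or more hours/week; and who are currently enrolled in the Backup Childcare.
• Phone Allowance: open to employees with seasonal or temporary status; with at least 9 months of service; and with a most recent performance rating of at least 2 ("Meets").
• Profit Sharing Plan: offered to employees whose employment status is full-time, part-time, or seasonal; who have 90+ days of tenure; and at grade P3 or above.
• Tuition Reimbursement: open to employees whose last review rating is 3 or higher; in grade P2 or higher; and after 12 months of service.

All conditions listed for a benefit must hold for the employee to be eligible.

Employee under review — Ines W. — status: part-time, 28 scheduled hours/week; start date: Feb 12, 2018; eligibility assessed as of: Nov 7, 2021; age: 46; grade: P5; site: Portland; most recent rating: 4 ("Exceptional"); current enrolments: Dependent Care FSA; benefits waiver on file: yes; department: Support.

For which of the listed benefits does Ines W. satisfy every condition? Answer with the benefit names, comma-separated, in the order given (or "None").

Backup Childcare, Dependent Care FSA, Profit Sharing Plan, Tuition Reimbursement

Service from Feb 12, 2018 to Nov 7, 2021: 1364 days.
Backup Childcare — status part-time ✓ (not excluded); benefits waiver on file ✓; age 46 ≥ 25 ✓ → eligible.
Dependent Care FSA — rating 4 ≥ 2 ✓; grade P5 ≥ P2 ✓; age 46 ≥ 18 ✓; eligible for Backup Childcare ✓ → eligible.
Life Insurance — benefits waiver on file ✓; site Portland ✗ (not Omaha) → not eligible.
Phone Allowance — status part-time ✗ (requires seasonal or temporary) → not eligible.
Profit Sharing Plan — status part-time ✓; service 1364 days ≥ 90 days ✓; grade P5 ≥ P3 ✓ → eligible.
Tuition Reimbursement — rating 4 ≥ 3 ✓; grade P5 ≥ P2 ✓; service 1364 days ≥ 12 months (≈360 days) ✓ → eligible.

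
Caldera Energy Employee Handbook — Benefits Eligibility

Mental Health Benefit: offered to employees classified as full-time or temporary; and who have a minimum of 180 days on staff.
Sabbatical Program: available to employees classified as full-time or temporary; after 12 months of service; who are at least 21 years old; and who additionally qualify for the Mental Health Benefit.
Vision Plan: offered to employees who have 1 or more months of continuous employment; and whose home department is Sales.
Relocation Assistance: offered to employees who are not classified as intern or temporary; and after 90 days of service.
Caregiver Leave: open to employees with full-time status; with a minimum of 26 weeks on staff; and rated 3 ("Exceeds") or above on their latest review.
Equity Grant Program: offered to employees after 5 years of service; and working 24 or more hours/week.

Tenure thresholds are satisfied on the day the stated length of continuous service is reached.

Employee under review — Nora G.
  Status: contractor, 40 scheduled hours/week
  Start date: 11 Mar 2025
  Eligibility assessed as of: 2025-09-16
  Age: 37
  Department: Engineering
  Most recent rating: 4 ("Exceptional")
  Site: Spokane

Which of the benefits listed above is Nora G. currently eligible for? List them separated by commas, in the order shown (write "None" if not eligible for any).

Relocation Assistance

Service from 11 Mar 2025 to 2025-09-16: 189 days.
Mental Health Benefit — status contractor ✗ (requires full-time or temporary) → not eligible.
Sabbatical Program — status contractor ✗ (requires full-time or temporary) → not eligible.
Vision Plan — service 189 days ≥ 1 month (≈30 days) ✓; dept Engineering ✗ → not eligible.
Relocation Assistance — status contractor ✓ (not excluded); service 189 days ≥ 90 days ✓ → eligible.
Caregiver Leave — status contractor ✗ (requires full-time) → not eligible.
Equity Grant Program — service 189 days < 5 years (≈1825 days) ✗ → not eligible.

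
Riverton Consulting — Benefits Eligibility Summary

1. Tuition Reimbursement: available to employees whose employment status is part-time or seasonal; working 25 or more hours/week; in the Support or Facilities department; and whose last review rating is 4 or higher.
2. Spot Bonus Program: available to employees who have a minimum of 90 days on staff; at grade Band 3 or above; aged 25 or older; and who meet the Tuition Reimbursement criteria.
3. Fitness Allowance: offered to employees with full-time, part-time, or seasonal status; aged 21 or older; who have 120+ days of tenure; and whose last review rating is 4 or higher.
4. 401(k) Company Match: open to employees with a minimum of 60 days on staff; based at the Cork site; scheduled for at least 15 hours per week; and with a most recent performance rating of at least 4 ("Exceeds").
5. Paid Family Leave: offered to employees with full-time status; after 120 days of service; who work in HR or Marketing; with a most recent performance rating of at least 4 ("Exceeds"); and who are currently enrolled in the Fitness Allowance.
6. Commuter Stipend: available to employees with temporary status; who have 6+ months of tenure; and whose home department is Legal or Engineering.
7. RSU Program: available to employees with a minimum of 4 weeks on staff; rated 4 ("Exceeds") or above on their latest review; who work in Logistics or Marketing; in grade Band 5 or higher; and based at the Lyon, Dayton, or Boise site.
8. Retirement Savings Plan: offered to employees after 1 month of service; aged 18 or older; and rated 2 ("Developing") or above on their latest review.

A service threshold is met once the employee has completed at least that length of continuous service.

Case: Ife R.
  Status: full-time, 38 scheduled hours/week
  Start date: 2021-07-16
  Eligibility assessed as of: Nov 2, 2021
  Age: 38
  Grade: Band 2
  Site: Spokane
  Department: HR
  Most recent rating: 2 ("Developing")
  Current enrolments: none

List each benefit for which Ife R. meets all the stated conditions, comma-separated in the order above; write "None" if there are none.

Service from 2021-07-16 to Nov 2, 2021: 109 days.
Tuition Reimbursement — status full-time ✗ (requires part-time or seasonal) → not eligible.
Spot Bonus Program — service 109 days ≥ 90 days ✓; grade Band 2 < Band 3 ✗ → not eligible.
Fitness Allowance — status full-time ✓; age 38 ≥ 21 ✓; service 109 days < 120 days ✗ → not eligible.
401(k) Company Match — service 109 days ≥ 60 days ✓; site Spokane ✗ (not Cork) → not eligible.
Paid Family Leave — status full-time ✓; service 109 days < 120 days ✗ → not eligible.
Commuter Stipend — status full-time ✗ (requires temporary) → not eligible.
RSU Program — service 109 days ≥ 4 weeks (≈28 days) ✓; rating 2 < 4 ✗ → not eligible.
Retirement Savings Plan — service 109 days ≥ 1 month (≈30 days) ✓; age 38 ≥ 18 ✓; rating 2 ≥ 2 ✓ → eligible.

Retirement Savings Plan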